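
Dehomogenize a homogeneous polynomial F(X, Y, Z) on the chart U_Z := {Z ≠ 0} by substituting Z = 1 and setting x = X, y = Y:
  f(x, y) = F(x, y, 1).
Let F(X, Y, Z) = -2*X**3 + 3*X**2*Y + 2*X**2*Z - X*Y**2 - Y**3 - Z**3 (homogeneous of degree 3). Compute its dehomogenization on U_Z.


f(x, y) = -2*x**3 + 3*x**2*y + 2*x**2 - x*y**2 - y**3 - 1

On U_Z we set Z = 1. Each monomial c·X^i·Y^j·Z^k in F becomes c·x^i·y^j·1^k = c·x^i·y^j.
Substituting Z = 1: F(X, Y, 1) = -2*x**3 + 3*x**2*y + 2*x**2 - x*y**2 - y**3 - 1.
Note: deg(f) ≤ deg(F) = 3; strict inequality happens when F is divisible by Z (lost terms).


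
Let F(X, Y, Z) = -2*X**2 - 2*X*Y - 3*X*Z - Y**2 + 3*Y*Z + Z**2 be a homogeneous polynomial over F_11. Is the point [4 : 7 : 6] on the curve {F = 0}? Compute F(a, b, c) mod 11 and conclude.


F(4,7,6) ≡ 8 (mod 11); P is NOT on the curve.

Evaluate F(4, 7, 6) term-by-term (mod 11).
  -2*X**2 ↦ -2·16·1·1 = -32
  -2*X*Y ↦ -2·4·7·1 = -56
  -3*X*Z ↦ -3·4·1·6 = -72
  -Y**2 ↦ -1·1·49·1 = -49
  3*Y*Z ↦ 3·1·7·6 = 126
  Z**2 ↦ 1·1·1·36 = 36
Sum: F(4, 7, 6) = (-32) + (-56) + (-72) + (-49) + (126) + (36) = -47.
Reducing mod 11: -47 ≡ 8 (mod 11).
Since F(a, b, c) ≡ 8 ≠ 0 (mod 11), P does NOT lie on the curve.


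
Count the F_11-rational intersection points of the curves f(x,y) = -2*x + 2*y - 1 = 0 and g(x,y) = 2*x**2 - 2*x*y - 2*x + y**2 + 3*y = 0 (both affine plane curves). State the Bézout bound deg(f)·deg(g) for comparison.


Common zeros: {(3, 9), (7, 2)}; count = 2; Bézout bound = 2.

deg(f) = 1, deg(g) = 2, so Bézout bound = 2.
Scan x ∈ F_11. For each x, list the y ∈ F_11 with f(x, y) ≡ 0 and those with g(x, y) ≡ 0 (mod 11); the common zeros in that column are the intersection.
  x = 0: f ≡ 0 at y ∈ {6}; g ≡ 0 at y ∈ {0, 8}; common: ∅.
  x = 1: f ≡ 0 at y ∈ {7}; g ≡ 0 at y ∈ {0, 10}; common: ∅.
  x = 2: f ≡ 0 at y ∈ {8}; g ≡ 0 at y ∈ ∅; common: ∅.
  x = 3: f ≡ 0 at y ∈ {9}; g ≡ 0 at y ∈ {5, 9}; common: {9}.
  x = 4: f ≡ 0 at y ∈ {10}; g ≡ 0 at y ∈ ∅; common: ∅.
  x = 5: f ≡ 0 at y ∈ {0}; g ≡ 0 at y ∈ ∅; common: ∅.
  x = 6: f ≡ 0 at y ∈ {1}; g ≡ 0 at y ∈ ∅; common: ∅.
  x = 7: f ≡ 0 at y ∈ {2}; g ≡ 0 at y ∈ {2, 9}; common: {2}.
  x = 8: f ≡ 0 at y ∈ {3}; g ≡ 0 at y ∈ ∅; common: ∅.
  x = 9: f ≡ 0 at y ∈ {4}; g ≡ 0 at y ∈ {7, 8}; common: ∅.
  x = 10: f ≡ 0 at y ∈ {5}; g ≡ 0 at y ∈ {7, 10}; common: ∅.
Collecting: common zeros = {(3, 9), (7, 2)}, so the count is 2.
Comparison with the Bézout bound: 2 ≤ 2 = deg(f)·deg(g), as expected for curves with no common component (the bound is attained).


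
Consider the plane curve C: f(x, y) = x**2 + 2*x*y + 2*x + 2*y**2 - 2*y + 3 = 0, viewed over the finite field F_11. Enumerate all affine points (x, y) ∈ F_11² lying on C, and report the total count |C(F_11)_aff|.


Affine F_11-points: {(2, 0), (2, 10), (3, 4), (3, 5), (6, 3), (7, 0), (7, 5), (8, 1), (8, 3), (9, 4), (9, 10), (10, 1)}; count = 12.

For each of the 121 pairs (x, y) ∈ F_11², evaluate f(x, y) mod 11. Record the zeros.
  x = 0: [0↦3, 1↦3, 2↦7, 3↦4, 4↦5, 5↦10, 6↦8, 7↦10, 8↦5, 9↦4, 10↦7]  zeros at y ∈ ∅
  x = 1: [0↦6, 1↦8, 2↦3, 3↦2, 4↦5, 5↦1, 6↦1, 7↦5, 8↦2, 9↦3, 10↦8]  zeros at y ∈ ∅
  x = 2: [0↦0, 1↦4, 2↦1, 3↦2, 4↦7, 5↦5, 6↦7, 7↦2, 8↦1, 9↦4, 10↦0]  zeros at y ∈ {0, 10}
  x = 3: [0↦7, 1↦2, 2↦1, 3↦4, 4↦0, 5↦0, 6↦4, 7↦1, 8↦2, 9↦7, 10↦5]  zeros at y ∈ {4, 5}
  x = 4: [0↦5, 1↦2, 2↦3, 3↦8, 4↦6, 5↦8, 6↦3, 7↦2, 8↦5, 9↦1, 10↦1]  zeros at y ∈ ∅
  x = 5: [0↦5, 1↦4, 2↦7, 3↦3, 4↦3, 5↦7, 6↦4, 7↦5, 8↦10, 9↦8, 10↦10]  zeros at y ∈ ∅
  x = 6: [0↦7, 1↦8, 2↦2, 3↦0, 4↦2, 5↦8, 6↦7, 7↦10, 8↦6, 9↦6, 10↦10]  zeros at y ∈ {3}
  x = 7: [0↦0, 1↦3, 2↦10, 3↦10, 4↦3, 5↦0, 6↦1, 7↦6, 8↦4, 9↦6, 10↦1]  zeros at y ∈ {0, 5}
  x = 8: [0↦6, 1↦0, 2↦9, 3↦0, 4↦6, 5↦5, 6↦8, 7↦4, 8↦4, 9↦8, 10↦5]  zeros at y ∈ {1, 3}
  x = 9: [0↦3, 1↦10, 2↦10, 3↦3, 4↦0, 5↦1, 6↦6, 7↦4, 8↦6, 9↦1, 10↦0]  zeros at y ∈ {4, 10}
  x = 10: [0↦2, 1↦0, 2↦2, 3↦8, 4↦7, 5↦10, 6↦6, 7↦6, 8↦10, 9↦7, 10↦8]  zeros at y ∈ {1}
Collecting zeros: affine points = {(2, 0), (2, 10), (3, 4), (3, 5), (6, 3), (7, 0), (7, 5), (8, 1), (8, 3), (9, 4), (9, 10), (10, 1)}.
Total count |C(F_11)_aff| = 12.


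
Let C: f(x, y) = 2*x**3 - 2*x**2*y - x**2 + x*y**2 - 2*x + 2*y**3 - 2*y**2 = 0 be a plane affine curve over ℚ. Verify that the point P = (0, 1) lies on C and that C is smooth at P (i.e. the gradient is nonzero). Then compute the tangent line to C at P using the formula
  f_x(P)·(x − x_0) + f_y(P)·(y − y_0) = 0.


Tangent line at P: -x + 2*y - 2 = 0.

Step 1: f(0, 1) = 0, so P lies on C.
Step 2: partial derivatives
  f_x(x, y) = 6*x**2 - 4*x*y - 2*x + y**2 - 2, f_y(x, y) = -2*x**2 + 2*x*y + 6*y**2 - 4*y.
  f_x(P) = -1, f_y(P) = 2 (gradient nonzero, so P is smooth).
Step 3: tangent line at P: -1·(x − 0) + 2·(y − 1) = 0.
Expanding: -x + 2*y - 2 = 0.


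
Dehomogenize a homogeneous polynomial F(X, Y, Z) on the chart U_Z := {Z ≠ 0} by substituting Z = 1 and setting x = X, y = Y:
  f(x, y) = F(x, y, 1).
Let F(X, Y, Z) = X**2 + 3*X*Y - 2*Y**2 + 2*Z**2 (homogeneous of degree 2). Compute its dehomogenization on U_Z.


f(x, y) = x**2 + 3*x*y - 2*y**2 + 2

On U_Z we set Z = 1. Each monomial c·X^i·Y^j·Z^k in F becomes c·x^i·y^j·1^k = c·x^i·y^j.
Substituting Z = 1: F(X, Y, 1) = x**2 + 3*x*y - 2*y**2 + 2.
Note: deg(f) ≤ deg(F) = 2; strict inequality happens when F is divisible by Z (lost terms).


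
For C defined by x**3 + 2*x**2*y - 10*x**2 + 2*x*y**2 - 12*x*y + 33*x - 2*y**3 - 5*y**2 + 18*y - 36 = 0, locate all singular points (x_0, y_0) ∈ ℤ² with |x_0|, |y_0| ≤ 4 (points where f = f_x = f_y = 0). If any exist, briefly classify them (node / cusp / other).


Singular points: {(3, 0)}; classification: node.

Compute partial derivatives:
  f_x = 3*x**2 + 4*x*y - 20*x + 2*y**2 - 12*y + 33.
  f_y = 2*x**2 + 4*x*y - 12*x - 6*y**2 - 10*y + 18.
Scan x_0 ∈ {−4, ..., 4}. For each x_0, f_y(x_0, y) is a polynomial in y; find its integer roots y ∈ {−4, ..., 4}, then test f_x and f at those candidates.
  x = -4: f_y(-4, y) = -6*y**2 - 26*y + 98; no integer root y with |y| ≤ 4.
  x = -3: f_y(-3, y) = -6*y**2 - 22*y + 72; no integer root y with |y| ≤ 4.
  x = -2: f_y(-2, y) = -6*y**2 - 18*y + 50; no integer root y with |y| ≤ 4.
  x = -1: f_y(-1, y) = -6*y**2 - 14*y + 32; no integer root y with |y| ≤ 4.
  x = 0: f_y(0, y) = -6*y**2 - 10*y + 18; no integer root y with |y| ≤ 4.
  x = 1: f_y(1, y) = -6*y**2 - 6*y + 8; no integer root y with |y| ≤ 4.
  x = 2: f_y(2, y) = -6*y**2 - 2*y + 2; no integer root y with |y| ≤ 4.
  x = 3: f_y(3, y) = -6*y**2 + 2*y; vanishes at y ∈ {0}. (3, 0): f_x = 0, f = 0 — SINGULAR.
  x = 4: f_y(4, y) = -6*y**2 + 6*y + 2; no integer root y with |y| ≤ 4.
Only singular point on the grid: (3, 0).
Classify: substitute x = 3 + u, y = 0 + v and expand: f = u**3 + 2*u**2*v - u**2 + 2*u*v**2 - 2*v**3 + v**2.
No constant or linear terms (consistent with a singular point). Quadratic part: -u**2 + v**2. Cubic part: u**3 + 2*u**2*v + 2*u*v**2 - 2*v**3.
The quadratic part v**2 - u**2 = (v − u)(v + u) splits into two distinct linear factors, so there are two distinct tangent lines y − 0 = ±(x − 3) — this is a node (ordinary double point).
Classification: node.


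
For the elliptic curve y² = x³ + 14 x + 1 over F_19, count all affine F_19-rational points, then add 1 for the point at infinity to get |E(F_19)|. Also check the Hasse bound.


Affine points = {(0, 1), (0, 18), (1, 4), (1, 15), (4, 8), (4, 11), (5, 5), (5, 14), (6, 4), (6, 15), (7, 9), (7, 10), (8, 6), (8, 13), (9, 1), (9, 18), (10, 1), (10, 18), (11, 2), (11, 17), (12, 4), (12, 15), (13, 9), (13, 10), (18, 9), (18, 10)}; affine count = 26; |E(F_19)| = 27.

Discriminant check: Δ ∝ 4a³ + 27b² = 4·14³ + 27·1² = 4·2744 + 27·1 ≡ 2 (mod 19). Nonzero ⇒ E is nonsingular.
For each x ∈ F_19, compute rhs = x³ + 14·x + 1 mod 19, then count y ∈ F_19 with y² ≡ rhs.
  x = 0: rhs = 1, matching y values: 1, 18 (2 points).
  x = 1: rhs = 16, matching y values: 4, 15 (2 points).
  x = 2: rhs = 18, matching y values: none (0 points).
  x = 3: rhs = 13, matching y values: none (0 points).
  x = 4: rhs = 7, matching y values: 8, 11 (2 points).
  x = 5: rhs = 6, matching y values: 5, 14 (2 points).
  x = 6: rhs = 16, matching y values: 4, 15 (2 points).
  x = 7: rhs = 5, matching y values: 9, 10 (2 points).
  x = 8: rhs = 17, matching y values: 6, 13 (2 points).
  x = 9: rhs = 1, matching y values: 1, 18 (2 points).
  x = 10: rhs = 1, matching y values: 1, 18 (2 points).
  x = 11: rhs = 4, matching y values: 2, 17 (2 points).
  x = 12: rhs = 16, matching y values: 4, 15 (2 points).
  x = 13: rhs = 5, matching y values: 9, 10 (2 points).
  x = 14: rhs = 15, matching y values: none (0 points).
  x = 15: rhs = 14, matching y values: none (0 points).
  x = 16: rhs = 8, matching y values: none (0 points).
  x = 17: rhs = 3, matching y values: none (0 points).
  x = 18: rhs = 5, matching y values: 9, 10 (2 points).
Total affine count: 26.
Full point count |E(F_19)| = 26 + 1 = 27.
Hasse bound: |27 − (19+1)| = |7| = 7 ≤ 2√19 ≈ 8.7178 ✓.


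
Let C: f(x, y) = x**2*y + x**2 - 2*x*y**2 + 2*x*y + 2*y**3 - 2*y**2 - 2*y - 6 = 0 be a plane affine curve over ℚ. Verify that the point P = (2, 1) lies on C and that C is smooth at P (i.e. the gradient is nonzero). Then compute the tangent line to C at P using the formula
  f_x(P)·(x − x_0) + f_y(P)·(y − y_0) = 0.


Tangent line at P: 8*x - 16 = 0.

Step 1: f(2, 1) = 0, so P lies on C.
Step 2: partial derivatives
  f_x(x, y) = 2*x*y + 2*x - 2*y**2 + 2*y, f_y(x, y) = x**2 - 4*x*y + 2*x + 6*y**2 - 4*y - 2.
  f_x(P) = 8, f_y(P) = 0 (gradient nonzero, so P is smooth).
Step 3: tangent line at P: 8·(x − 2) + 0·(y − 1) = 0.
Expanding: 8*x - 16 = 0.


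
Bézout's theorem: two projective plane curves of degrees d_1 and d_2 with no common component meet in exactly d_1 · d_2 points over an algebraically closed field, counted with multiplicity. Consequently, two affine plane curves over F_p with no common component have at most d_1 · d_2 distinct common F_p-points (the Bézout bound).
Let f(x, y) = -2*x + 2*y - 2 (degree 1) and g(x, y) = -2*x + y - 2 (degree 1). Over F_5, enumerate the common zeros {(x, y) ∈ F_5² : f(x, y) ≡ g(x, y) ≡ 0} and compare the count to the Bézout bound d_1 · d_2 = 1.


Common zeros: {(4, 0)}; count = 1; Bézout bound = 1.

deg(f) = 1, deg(g) = 1, so Bézout bound = 1.
Scan x ∈ F_5. For each x, list the y ∈ F_5 with f(x, y) ≡ 0 and those with g(x, y) ≡ 0 (mod 5); the common zeros in that column are the intersection.
  x = 0: f ≡ 0 at y ∈ {1}; g ≡ 0 at y ∈ {2}; common: ∅.
  x = 1: f ≡ 0 at y ∈ {2}; g ≡ 0 at y ∈ {4}; common: ∅.
  x = 2: f ≡ 0 at y ∈ {3}; g ≡ 0 at y ∈ {1}; common: ∅.
  x = 3: f ≡ 0 at y ∈ {4}; g ≡ 0 at y ∈ {3}; common: ∅.
  x = 4: f ≡ 0 at y ∈ {0}; g ≡ 0 at y ∈ {0}; common: {0}.
Collecting: common zeros = {(4, 0)}, so the count is 1.
Comparison with the Bézout bound: 1 ≤ 1 = deg(f)·deg(g), as expected for curves with no common component (the bound is attained).


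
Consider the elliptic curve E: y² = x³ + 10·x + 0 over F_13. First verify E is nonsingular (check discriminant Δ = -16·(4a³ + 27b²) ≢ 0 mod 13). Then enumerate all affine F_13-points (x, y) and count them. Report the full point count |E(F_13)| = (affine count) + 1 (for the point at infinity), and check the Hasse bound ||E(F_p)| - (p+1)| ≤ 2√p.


Affine points = {(0, 0), (4, 0), (6, 4), (6, 9), (7, 6), (7, 7), (9, 0)}; affine count = 7; |E(F_13)| = 8.

Discriminant check: Δ ∝ 4a³ + 27b² = 4·10³ + 27·0² = 4·1000 + 27·0 ≡ 9 (mod 13). Nonzero ⇒ E is nonsingular.
For each x ∈ F_13, compute rhs = x³ + 10·x + 0 mod 13, then count y ∈ F_13 with y² ≡ rhs.
  x = 0: rhs = 0, matching y values: 0 (1 points).
  x = 1: rhs = 11, matching y values: none (0 points).
  x = 2: rhs = 2, matching y values: none (0 points).
  x = 3: rhs = 5, matching y values: none (0 points).
  x = 4: rhs = 0, matching y values: 0 (1 points).
  x = 5: rhs = 6, matching y values: none (0 points).
  x = 6: rhs = 3, matching y values: 4, 9 (2 points).
  x = 7: rhs = 10, matching y values: 6, 7 (2 points).
  x = 8: rhs = 7, matching y values: none (0 points).
  x = 9: rhs = 0, matching y values: 0 (1 points).
  x = 10: rhs = 8, matching y values: none (0 points).
  x = 11: rhs = 11, matching y values: none (0 points).
  x = 12: rhs = 2, matching y values: none (0 points).
Total affine count: 7.
Full point count |E(F_13)| = 7 + 1 = 8.
Hasse bound: |8 − (13+1)| = |-6| = 6 ≤ 2√13 ≈ 7.2111 ✓.


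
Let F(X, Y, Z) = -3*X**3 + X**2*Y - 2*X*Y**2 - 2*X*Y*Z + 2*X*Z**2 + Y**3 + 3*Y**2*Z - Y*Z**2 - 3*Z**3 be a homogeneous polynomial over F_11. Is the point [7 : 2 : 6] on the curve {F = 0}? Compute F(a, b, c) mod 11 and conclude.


F(7,2,6) ≡ 7 (mod 11); P is NOT on the curve.

Evaluate F(7, 2, 6) term-by-term (mod 11).
  -3*X**3 ↦ -3·343·1·1 = -1029
  X**2*Y ↦ 1·49·2·1 = 98
  -2*X*Y**2 ↦ -2·7·4·1 = -56
  -2*X*Y*Z ↦ -2·7·2·6 = -168
  2*X*Z**2 ↦ 2·7·1·36 = 504
  Y**3 ↦ 1·1·8·1 = 8
  3*Y**2*Z ↦ 3·1·4·6 = 72
  -Y*Z**2 ↦ -1·1·2·36 = -72
  -3*Z**3 ↦ -3·1·1·216 = -648
Sum: F(7, 2, 6) = (-1029) + (98) + (-56) + (-168) + (504) + (8) + (72) + (-72) + (-648) = -1291.
Reducing mod 11: -1291 ≡ 7 (mod 11).
Since F(a, b, c) ≡ 7 ≠ 0 (mod 11), P does NOT lie on the curve.


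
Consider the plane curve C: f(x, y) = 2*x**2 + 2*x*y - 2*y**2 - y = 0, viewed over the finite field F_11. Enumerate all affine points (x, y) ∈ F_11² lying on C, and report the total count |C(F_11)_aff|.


Affine F_11-points: {(0, 0), (0, 5), (3, 9), (3, 10), (6, 5), (6, 6), (9, 4), (9, 10), (10, 6), (10, 9)}; count = 10.

For each of the 121 pairs (x, y) ∈ F_11², evaluate f(x, y) mod 11. Record the zeros.
  x = 0: [0↦0, 1↦8, 2↦1, 3↦1, 4↦8, 5↦0, 6↦10, 7↦5, 8↦7, 9↦5, 10↦10]  zeros at y ∈ {0, 5}
  x = 1: [0↦2, 1↦1, 2↦7, 3↦9, 4↦7, 5↦1, 6↦2, 7↦10, 8↦3, 9↦3, 10↦10]  zeros at y ∈ ∅
  x = 2: [0↦8, 1↦9, 2↦6, 3↦10, 4↦10, 5↦6, 6↦9, 7↦8, 8↦3, 9↦5, 10↦3]  zeros at y ∈ ∅
  x = 3: [0↦7, 1↦10, 2↦9, 3↦4, 4↦6, 5↦4, 6↦9, 7↦10, 8↦7, 9↦0, 10↦0]  zeros at y ∈ {9, 10}
  x = 4: [0↦10, 1↦4, 2↦5, 3↦2, 4↦6, 5↦6, 6↦2, 7↦5, 8↦4, 9↦10, 10↦1]  zeros at y ∈ ∅
  x = 5: [0↦6, 1↦2, 2↦5, 3↦4, 4↦10, 5↦1, 6↦10, 7↦4, 8↦5, 9↦2, 10↦6]  zeros at y ∈ ∅
  x = 6: [0↦6, 1↦4, 2↦9, 3↦10, 4↦7, 5↦0, 6↦0, 7↦7, 8↦10, 9↦9, 10↦4]  zeros at y ∈ {5, 6}
  x = 7: [0↦10, 1↦10, 2↦6, 3↦9, 4↦8, 5↦3, 6↦5, 7↦3, 8↦8, 9↦9, 10↦6]  zeros at y ∈ ∅
  x = 8: [0↦7, 1↦9, 2↦7, 3↦1, 4↦2, 5↦10, 6↦3, 7↦3, 8↦10, 9↦2, 10↦1]  zeros at y ∈ ∅
  x = 9: [0↦8, 1↦1, 2↦1, 3↦8, 4↦0, 5↦10, 6↦5, 7↦7, 8↦5, 9↦10, 10↦0]  zeros at y ∈ {4, 10}
  x = 10: [0↦2, 1↦8, 2↦10, 3↦8, 4↦2, 5↦3, 6↦0, 7↦4, 8↦4, 9↦0, 10↦3]  zeros at y ∈ {6, 9}
Collecting zeros: affine points = {(0, 0), (0, 5), (3, 9), (3, 10), (6, 5), (6, 6), (9, 4), (9, 10), (10, 6), (10, 9)}.
Total count |C(F_11)_aff| = 10.


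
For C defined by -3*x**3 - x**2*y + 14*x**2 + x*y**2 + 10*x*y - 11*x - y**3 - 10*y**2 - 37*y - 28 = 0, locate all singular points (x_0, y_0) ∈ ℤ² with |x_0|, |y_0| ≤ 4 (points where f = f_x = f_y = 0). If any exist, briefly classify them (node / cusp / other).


Singular points: {(2, -3)}; classification: node.

Compute partial derivatives:
  f_x = -9*x**2 - 2*x*y + 28*x + y**2 + 10*y - 11.
  f_y = -x**2 + 2*x*y + 10*x - 3*y**2 - 20*y - 37.
Scan x_0 ∈ {−4, ..., 4}. For each x_0, f_y(x_0, y) is a polynomial in y; find its integer roots y ∈ {−4, ..., 4}, then test f_x and f at those candidates.
  x = -4: f_y(-4, y) = -3*y**2 - 28*y - 93; no integer root y with |y| ≤ 4.
  x = -3: f_y(-3, y) = -3*y**2 - 26*y - 76; no integer root y with |y| ≤ 4.
  x = -2: f_y(-2, y) = -3*y**2 - 24*y - 61; no integer root y with |y| ≤ 4.
  x = -1: f_y(-1, y) = -3*y**2 - 22*y - 48; no integer root y with |y| ≤ 4.
  x = 0: f_y(0, y) = -3*y**2 - 20*y - 37; no integer root y with |y| ≤ 4.
  x = 1: f_y(1, y) = -3*y**2 - 18*y - 28; no integer root y with |y| ≤ 4.
  x = 2: f_y(2, y) = -3*y**2 - 16*y - 21; vanishes at y ∈ {-3}. (2, -3): f_x = 0, f = 0 — SINGULAR.
  x = 3: f_y(3, y) = -3*y**2 - 14*y - 16; vanishes at y ∈ {-2}. (3, -2): f_x = -12 ≠ 0.
  x = 4: f_y(4, y) = -3*y**2 - 12*y - 13; no integer root y with |y| ≤ 4.
Only singular point on the grid: (2, -3).
Classify: substitute x = 2 + u, y = -3 + v and expand: f = -3*u**3 - u**2*v - u**2 + u*v**2 - v**3 + v**2.
No constant or linear terms (consistent with a singular point). Quadratic part: -u**2 + v**2. Cubic part: -3*u**3 - u**2*v + u*v**2 - v**3.
The quadratic part v**2 - u**2 = (v − u)(v + u) splits into two distinct linear factors, so there are two distinct tangent lines y − -3 = ±(x − 2) — this is a node (ordinary double point).
Classification: node.


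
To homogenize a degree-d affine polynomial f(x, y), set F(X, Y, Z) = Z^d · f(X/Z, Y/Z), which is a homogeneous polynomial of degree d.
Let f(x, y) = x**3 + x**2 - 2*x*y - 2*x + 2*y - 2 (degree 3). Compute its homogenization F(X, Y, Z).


F(X, Y, Z) = X**3 + X**2*Z - 2*X*Y*Z - 2*X*Z**2 + 2*Y*Z**2 - 2*Z**3

deg(f) = 3.
Substitute x = X/Z, y = Y/Z into f, then multiply by Z^3.
  monomial 1·x^3·y^0 ↦ 1·X^3·Y^0·Z^0.
  monomial 1·x^2·y^0 ↦ 1·X^2·Y^0·Z^1.
  monomial -2·x^1·y^1 ↦ -2·X^1·Y^1·Z^1.
  monomial -2·x^1·y^0 ↦ -2·X^1·Y^0·Z^2.
  monomial 2·x^0·y^1 ↦ 2·X^0·Y^1·Z^2.
  monomial -2·x^0·y^0 ↦ -2·X^0·Y^0·Z^3.
Collecting: F(X, Y, Z) = X**3 + X**2*Z - 2*X*Y*Z - 2*X*Z**2 + 2*Y*Z**2 - 2*Z**3.


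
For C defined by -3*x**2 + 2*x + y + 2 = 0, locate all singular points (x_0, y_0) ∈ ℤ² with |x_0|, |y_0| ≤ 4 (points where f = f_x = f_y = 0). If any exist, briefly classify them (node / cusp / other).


No singular points in the scanned grid; C is smooth there.

Compute partial derivatives:
  f_x = 2 - 6*x.
  f_y = 1.
f_y = 1 is a nonzero constant, so f_y never vanishes: no point (x, y) can satisfy f = f_x = f_y = 0. In particular no (x, y) ∈ {−4, ..., 4}² is singular; the curve is smooth.


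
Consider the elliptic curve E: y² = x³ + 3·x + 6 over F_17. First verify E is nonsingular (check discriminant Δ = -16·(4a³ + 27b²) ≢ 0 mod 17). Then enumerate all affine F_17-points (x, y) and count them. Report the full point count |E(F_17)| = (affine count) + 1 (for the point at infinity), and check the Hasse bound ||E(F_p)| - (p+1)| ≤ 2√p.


Affine points = {(3, 5), (3, 12), (6, 6), (6, 11), (7, 8), (7, 9), (8, 7), (8, 10), (10, 4), (10, 13), (12, 6), (12, 11), (13, 7), (13, 10), (14, 2), (14, 15), (15, 3), (15, 14), (16, 6), (16, 11)}; affine count = 20; |E(F_17)| = 21.

Discriminant check: Δ ∝ 4a³ + 27b² = 4·3³ + 27·6² = 4·27 + 27·36 ≡ 9 (mod 17). Nonzero ⇒ E is nonsingular.
For each x ∈ F_17, compute rhs = x³ + 3·x + 6 mod 17, then count y ∈ F_17 with y² ≡ rhs.
  x = 0: rhs = 6, matching y values: none (0 points).
  x = 1: rhs = 10, matching y values: none (0 points).
  x = 2: rhs = 3, matching y values: none (0 points).
  x = 3: rhs = 8, matching y values: 5, 12 (2 points).
  x = 4: rhs = 14, matching y values: none (0 points).
  x = 5: rhs = 10, matching y values: none (0 points).
  x = 6: rhs = 2, matching y values: 6, 11 (2 points).
  x = 7: rhs = 13, matching y values: 8, 9 (2 points).
  x = 8: rhs = 15, matching y values: 7, 10 (2 points).
  x = 9: rhs = 14, matching y values: none (0 points).
  x = 10: rhs = 16, matching y values: 4, 13 (2 points).
  x = 11: rhs = 10, matching y values: none (0 points).
  x = 12: rhs = 2, matching y values: 6, 11 (2 points).
  x = 13: rhs = 15, matching y values: 7, 10 (2 points).
  x = 14: rhs = 4, matching y values: 2, 15 (2 points).
  x = 15: rhs = 9, matching y values: 3, 14 (2 points).
  x = 16: rhs = 2, matching y values: 6, 11 (2 points).
Total affine count: 20.
Full point count |E(F_17)| = 20 + 1 = 21.
Hasse bound: |21 − (17+1)| = |3| = 3 ≤ 2√17 ≈ 8.2462 ✓.


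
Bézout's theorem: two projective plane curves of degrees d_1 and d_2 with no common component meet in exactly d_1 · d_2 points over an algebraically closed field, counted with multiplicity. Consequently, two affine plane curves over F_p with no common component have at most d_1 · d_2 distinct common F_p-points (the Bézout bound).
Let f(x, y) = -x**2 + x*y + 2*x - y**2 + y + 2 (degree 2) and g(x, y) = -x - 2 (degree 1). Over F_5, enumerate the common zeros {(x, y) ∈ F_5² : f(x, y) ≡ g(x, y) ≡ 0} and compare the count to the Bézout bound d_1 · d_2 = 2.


Common zeros: ∅; count = 0; Bézout bound = 2.

deg(f) = 2, deg(g) = 1, so Bézout bound = 2.
Scan x ∈ F_5. For each x, list the y ∈ F_5 with f(x, y) ≡ 0 and those with g(x, y) ≡ 0 (mod 5); the common zeros in that column are the intersection.
  x = 0: f ≡ 0 at y ∈ {2, 4}; g ≡ 0 at y ∈ ∅; common: ∅.
  x = 1: f ≡ 0 at y ∈ {3, 4}; g ≡ 0 at y ∈ ∅; common: ∅.
  x = 2: f ≡ 0 at y ∈ ∅; g ≡ 0 at y ∈ ∅; common: ∅.
  x = 3: f ≡ 0 at y ∈ ∅; g ≡ 0 at y ∈ {0, 1, 2, 3, 4}; common: ∅.
  x = 4: f ≡ 0 at y ∈ {2, 3}; g ≡ 0 at y ∈ ∅; common: ∅.
Collecting: common zeros = ∅, so the count is 0.
Comparison with the Bézout bound: 0 ≤ 2 = deg(f)·deg(g), as expected for curves with no common component (the affine F_5-count falls short of the bound because intersections may lie at infinity, over extension fields, or carry multiplicity).


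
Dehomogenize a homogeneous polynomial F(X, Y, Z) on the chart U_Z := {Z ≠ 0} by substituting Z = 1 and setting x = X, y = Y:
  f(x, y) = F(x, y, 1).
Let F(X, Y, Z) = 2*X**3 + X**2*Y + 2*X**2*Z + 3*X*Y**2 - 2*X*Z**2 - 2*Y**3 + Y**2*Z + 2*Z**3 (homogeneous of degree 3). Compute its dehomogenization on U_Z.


f(x, y) = 2*x**3 + x**2*y + 2*x**2 + 3*x*y**2 - 2*x - 2*y**3 + y**2 + 2

On U_Z we set Z = 1. Each monomial c·X^i·Y^j·Z^k in F becomes c·x^i·y^j·1^k = c·x^i·y^j.
Substituting Z = 1: F(X, Y, 1) = 2*x**3 + x**2*y + 2*x**2 + 3*x*y**2 - 2*x - 2*y**3 + y**2 + 2.
Note: deg(f) ≤ deg(F) = 3; strict inequality happens when F is divisible by Z (lost terms).


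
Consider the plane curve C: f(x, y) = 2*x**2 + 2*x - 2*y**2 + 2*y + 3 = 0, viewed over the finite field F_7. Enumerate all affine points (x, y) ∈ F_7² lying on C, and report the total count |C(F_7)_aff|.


Affine F_7-points: {(0, 4), (1, 0), (1, 1), (5, 0), (5, 1), (6, 4)}; count = 6.

For each of the 49 pairs (x, y) ∈ F_7², evaluate f(x, y) mod 7. Record the zeros.
  x = 0: [0↦3, 1↦3, 2↦6, 3↦5, 4↦0, 5↦5, 6↦6]  zeros at y ∈ {4}
  x = 1: [0↦0, 1↦0, 2↦3, 3↦2, 4↦4, 5↦2, 6↦3]  zeros at y ∈ {0, 1}
  x = 2: [0↦1, 1↦1, 2↦4, 3↦3, 4↦5, 5↦3, 6↦4]  zeros at y ∈ ∅
  x = 3: [0↦6, 1↦6, 2↦2, 3↦1, 4↦3, 5↦1, 6↦2]  zeros at y ∈ ∅
  x = 4: [0↦1, 1↦1, 2↦4, 3↦3, 4↦5, 5↦3, 6↦4]  zeros at y ∈ ∅
  x = 5: [0↦0, 1↦0, 2↦3, 3↦2, 4↦4, 5↦2, 6↦3]  zeros at y ∈ {0, 1}
  x = 6: [0↦3, 1↦3, 2↦6, 3↦5, 4↦0, 5↦5, 6↦6]  zeros at y ∈ {4}
Collecting zeros: affine points = {(0, 4), (1, 0), (1, 1), (5, 0), (5, 1), (6, 4)}.
Total count |C(F_7)_aff| = 6.


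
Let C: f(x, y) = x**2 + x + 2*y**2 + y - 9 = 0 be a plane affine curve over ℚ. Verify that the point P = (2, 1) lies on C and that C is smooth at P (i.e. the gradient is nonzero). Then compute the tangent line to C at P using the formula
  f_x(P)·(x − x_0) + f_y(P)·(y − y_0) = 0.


Tangent line at P: 5*x + 5*y - 15 = 0.

Step 1: f(2, 1) = 0, so P lies on C.
Step 2: partial derivatives
  f_x(x, y) = 2*x + 1, f_y(x, y) = 4*y + 1.
  f_x(P) = 5, f_y(P) = 5 (gradient nonzero, so P is smooth).
Step 3: tangent line at P: 5·(x − 2) + 5·(y − 1) = 0.
Expanding: 5*x + 5*y - 15 = 0.


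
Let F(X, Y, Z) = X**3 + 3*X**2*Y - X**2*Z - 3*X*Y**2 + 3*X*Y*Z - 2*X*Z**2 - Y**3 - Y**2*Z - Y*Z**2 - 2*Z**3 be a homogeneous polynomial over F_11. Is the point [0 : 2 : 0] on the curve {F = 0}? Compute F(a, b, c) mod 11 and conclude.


F(0,2,0) ≡ 3 (mod 11); P is NOT on the curve.

Evaluate F(0, 2, 0) term-by-term (mod 11).
  X**3 ↦ 1·0·1·1 = 0
  3*X**2*Y ↦ 3·0·2·1 = 0
  -X**2*Z ↦ -1·0·1·0 = 0
  -3*X*Y**2 ↦ -3·0·4·1 = 0
  3*X*Y*Z ↦ 3·0·2·0 = 0
  -2*X*Z**2 ↦ -2·0·1·0 = 0
  -Y**3 ↦ -1·1·8·1 = -8
  -Y**2*Z ↦ -1·1·4·0 = 0
  -Y*Z**2 ↦ -1·1·2·0 = 0
  -2*Z**3 ↦ -2·1·1·0 = 0
Sum: F(0, 2, 0) = (0) + (0) + (0) + (0) + (0) + (0) + (-8) + (0) + (0) + (0) = -8.
Reducing mod 11: -8 ≡ 3 (mod 11).
Since F(a, b, c) ≡ 3 ≠ 0 (mod 11), P does NOT lie on the curve.


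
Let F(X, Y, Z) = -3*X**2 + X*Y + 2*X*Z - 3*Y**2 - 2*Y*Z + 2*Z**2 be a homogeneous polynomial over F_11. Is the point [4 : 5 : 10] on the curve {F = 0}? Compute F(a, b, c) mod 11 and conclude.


F(4,5,10) ≡ 0 (mod 11); P is on the curve.

Evaluate F(4, 5, 10) term-by-term (mod 11).
  -3*X**2 ↦ -3·16·1·1 = -48
  X*Y ↦ 1·4·5·1 = 20
  2*X*Z ↦ 2·4·1·10 = 80
  -3*Y**2 ↦ -3·1·25·1 = -75
  -2*Y*Z ↦ -2·1·5·10 = -100
  2*Z**2 ↦ 2·1·1·100 = 200
Sum: F(4, 5, 10) = (-48) + (20) + (80) + (-75) + (-100) + (200) = 77.
Reducing mod 11: 77 ≡ 0 (mod 11).
Since F(a, b, c) ≡ 0 (mod 11), P lies on the curve.


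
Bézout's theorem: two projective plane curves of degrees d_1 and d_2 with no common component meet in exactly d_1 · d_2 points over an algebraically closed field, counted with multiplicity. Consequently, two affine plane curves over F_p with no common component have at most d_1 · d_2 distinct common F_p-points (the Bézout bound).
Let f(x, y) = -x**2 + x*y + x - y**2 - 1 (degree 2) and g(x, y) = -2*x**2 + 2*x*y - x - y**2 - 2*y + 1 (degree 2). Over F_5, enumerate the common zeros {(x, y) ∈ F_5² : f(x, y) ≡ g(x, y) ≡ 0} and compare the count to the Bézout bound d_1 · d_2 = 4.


Common zeros: {(4, 1)}; count = 1; Bézout bound = 4.

deg(f) = 2, deg(g) = 2, so Bézout bound = 4.
Scan x ∈ F_5. For each x, list the y ∈ F_5 with f(x, y) ≡ 0 and those with g(x, y) ≡ 0 (mod 5); the common zeros in that column are the intersection.
  x = 0: f ≡ 0 at y ∈ {2, 3}; g ≡ 0 at y ∈ ∅; common: ∅.
  x = 1: f ≡ 0 at y ∈ ∅; g ≡ 0 at y ∈ ∅; common: ∅.
  x = 2: f ≡ 0 at y ∈ ∅; g ≡ 0 at y ∈ ∅; common: ∅.
  x = 3: f ≡ 0 at y ∈ {1, 2}; g ≡ 0 at y ∈ {0, 4}; common: ∅.
  x = 4: f ≡ 0 at y ∈ {1, 3}; g ≡ 0 at y ∈ {0, 1}; common: {1}.
Collecting: common zeros = {(4, 1)}, so the count is 1.
Comparison with the Bézout bound: 1 ≤ 4 = deg(f)·deg(g), as expected for curves with no common component (the affine F_5-count falls short of the bound because intersections may lie at infinity, over extension fields, or carry multiplicity).


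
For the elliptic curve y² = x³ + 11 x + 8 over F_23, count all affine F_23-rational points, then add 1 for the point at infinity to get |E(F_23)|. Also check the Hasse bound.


Affine points = {(0, 10), (0, 13), (4, 1), (4, 22), (5, 2), (5, 21), (9, 10), (9, 13), (13, 5), (13, 18), (14, 10), (14, 13), (15, 11), (15, 12), (16, 5), (16, 18), (17, 5), (17, 18), (18, 9), (18, 14), (21, 1), (21, 22)}; affine count = 22; |E(F_23)| = 23.

Discriminant check: Δ ∝ 4a³ + 27b² = 4·11³ + 27·8² = 4·1331 + 27·64 ≡ 14 (mod 23). Nonzero ⇒ E is nonsingular.
For each x ∈ F_23, compute rhs = x³ + 11·x + 8 mod 23, then count y ∈ F_23 with y² ≡ rhs.
  x = 0: rhs = 8, matching y values: 10, 13 (2 points).
  x = 1: rhs = 20, matching y values: none (0 points).
  x = 2: rhs = 15, matching y values: none (0 points).
  x = 3: rhs = 22, matching y values: none (0 points).
  x = 4: rhs = 1, matching y values: 1, 22 (2 points).
  x = 5: rhs = 4, matching y values: 2, 21 (2 points).
  x = 6: rhs = 14, matching y values: none (0 points).
  x = 7: rhs = 14, matching y values: none (0 points).
  x = 8: rhs = 10, matching y values: none (0 points).
  x = 9: rhs = 8, matching y values: 10, 13 (2 points).
  x = 10: rhs = 14, matching y values: none (0 points).
  x = 11: rhs = 11, matching y values: none (0 points).
  x = 12: rhs = 5, matching y values: none (0 points).
  x = 13: rhs = 2, matching y values: 5, 18 (2 points).
  x = 14: rhs = 8, matching y values: 10, 13 (2 points).
  x = 15: rhs = 6, matching y values: 11, 12 (2 points).
  x = 16: rhs = 2, matching y values: 5, 18 (2 points).
  x = 17: rhs = 2, matching y values: 5, 18 (2 points).
  x = 18: rhs = 12, matching y values: 9, 14 (2 points).
  x = 19: rhs = 15, matching y values: none (0 points).
  x = 20: rhs = 17, matching y values: none (0 points).
  x = 21: rhs = 1, matching y values: 1, 22 (2 points).
  x = 22: rhs = 19, matching y values: none (0 points).
Total affine count: 22.
Full point count |E(F_23)| = 22 + 1 = 23.
Hasse bound: |23 − (23+1)| = |-1| = 1 ≤ 2√23 ≈ 9.5917 ✓.


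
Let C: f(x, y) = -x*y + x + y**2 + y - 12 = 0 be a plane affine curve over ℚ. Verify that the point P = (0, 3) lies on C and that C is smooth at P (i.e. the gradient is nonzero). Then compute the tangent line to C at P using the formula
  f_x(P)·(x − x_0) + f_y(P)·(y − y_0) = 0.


Tangent line at P: -2*x + 7*y - 21 = 0.

Step 1: f(0, 3) = 0, so P lies on C.
Step 2: partial derivatives
  f_x(x, y) = 1 - y, f_y(x, y) = -x + 2*y + 1.
  f_x(P) = -2, f_y(P) = 7 (gradient nonzero, so P is smooth).
Step 3: tangent line at P: -2·(x − 0) + 7·(y − 3) = 0.
Expanding: -2*x + 7*y - 21 = 0.


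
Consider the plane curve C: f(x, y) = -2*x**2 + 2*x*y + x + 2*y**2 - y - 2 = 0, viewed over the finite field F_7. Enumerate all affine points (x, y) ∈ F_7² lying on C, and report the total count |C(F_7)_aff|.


Affine F_7-points: {(1, 1), (1, 2), (3, 4), (4, 1), (4, 6), (5, 2), (5, 4), (6, 6)}; count = 8.

For each of the 49 pairs (x, y) ∈ F_7², evaluate f(x, y) mod 7. Record the zeros.
  x = 0: [0↦5, 1↦6, 2↦4, 3↦6, 4↦5, 5↦1, 6↦1]  zeros at y ∈ ∅
  x = 1: [0↦4, 1↦0, 2↦0, 3↦4, 4↦5, 5↦3, 6↦5]  zeros at y ∈ {1, 2}
  x = 2: [0↦6, 1↦4, 2↦6, 3↦5, 4↦1, 5↦1, 6↦5]  zeros at y ∈ ∅
  x = 3: [0↦4, 1↦4, 2↦1, 3↦2, 4↦0, 5↦2, 6↦1]  zeros at y ∈ {4}
  x = 4: [0↦5, 1↦0, 2↦6, 3↦2, 4↦2, 5↦6, 6↦0]  zeros at y ∈ {1, 6}
  x = 5: [0↦2, 1↦6, 2↦0, 3↦5, 4↦0, 5↦6, 6↦2]  zeros at y ∈ {2, 4}
  x = 6: [0↦2, 1↦1, 2↦4, 3↦4, 4↦1, 5↦2, 6↦0]  zeros at y ∈ {6}
Collecting zeros: affine points = {(1, 1), (1, 2), (3, 4), (4, 1), (4, 6), (5, 2), (5, 4), (6, 6)}.
Total count |C(F_7)_aff| = 8.


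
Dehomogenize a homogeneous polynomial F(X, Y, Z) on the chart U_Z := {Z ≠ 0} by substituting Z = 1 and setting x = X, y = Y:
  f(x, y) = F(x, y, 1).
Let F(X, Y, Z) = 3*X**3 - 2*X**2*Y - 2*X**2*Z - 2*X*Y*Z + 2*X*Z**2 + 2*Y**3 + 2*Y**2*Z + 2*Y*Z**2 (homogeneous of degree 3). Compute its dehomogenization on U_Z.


f(x, y) = 3*x**3 - 2*x**2*y - 2*x**2 - 2*x*y + 2*x + 2*y**3 + 2*y**2 + 2*y

On U_Z we set Z = 1. Each monomial c·X^i·Y^j·Z^k in F becomes c·x^i·y^j·1^k = c·x^i·y^j.
Substituting Z = 1: F(X, Y, 1) = 3*x**3 - 2*x**2*y - 2*x**2 - 2*x*y + 2*x + 2*y**3 + 2*y**2 + 2*y.
Note: deg(f) ≤ deg(F) = 3; strict inequality happens when F is divisible by Z (lost terms).


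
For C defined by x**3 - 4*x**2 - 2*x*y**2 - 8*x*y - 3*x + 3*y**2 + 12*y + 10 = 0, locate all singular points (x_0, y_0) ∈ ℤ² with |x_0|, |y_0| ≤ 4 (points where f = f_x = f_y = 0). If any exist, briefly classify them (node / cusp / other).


Singular points: {(1, -2)}; classification: node.

Compute partial derivatives:
  f_x = 3*x**2 - 8*x - 2*y**2 - 8*y - 3.
  f_y = -4*x*y - 8*x + 6*y + 12.
Scan x_0 ∈ {−4, ..., 4}. For each x_0, f_y(x_0, y) is a polynomial in y; find its integer roots y ∈ {−4, ..., 4}, then test f_x and f at those candidates.
  x = -4: f_y(-4, y) = 22*y + 44; vanishes at y ∈ {-2}. (-4, -2): f_x = 85 ≠ 0.
  x = -3: f_y(-3, y) = 18*y + 36; vanishes at y ∈ {-2}. (-3, -2): f_x = 56 ≠ 0.
  x = -2: f_y(-2, y) = 14*y + 28; vanishes at y ∈ {-2}. (-2, -2): f_x = 33 ≠ 0.
  x = -1: f_y(-1, y) = 10*y + 20; vanishes at y ∈ {-2}. (-1, -2): f_x = 16 ≠ 0.
  x = 0: f_y(0, y) = 6*y + 12; vanishes at y ∈ {-2}. (0, -2): f_x = 5 ≠ 0.
  x = 1: f_y(1, y) = 2*y + 4; vanishes at y ∈ {-2}. (1, -2): f_x = 0, f = 0 — SINGULAR.
  x = 2: f_y(2, y) = -2*y - 4; vanishes at y ∈ {-2}. (2, -2): f_x = 1 ≠ 0.
  x = 3: f_y(3, y) = -6*y - 12; vanishes at y ∈ {-2}. (3, -2): f_x = 8 ≠ 0.
  x = 4: f_y(4, y) = -10*y - 20; vanishes at y ∈ {-2}. (4, -2): f_x = 21 ≠ 0.
Only singular point on the grid: (1, -2).
Classify: substitute x = 1 + u, y = -2 + v and expand: f = u**3 - u**2 - 2*u*v**2 + v**2.
No constant or linear terms (consistent with a singular point). Quadratic part: -u**2 + v**2. Cubic part: u**3 - 2*u*v**2.
The quadratic part v**2 - u**2 = (v − u)(v + u) splits into two distinct linear factors, so there are two distinct tangent lines y − -2 = ±(x − 1) — this is a node (ordinary double point).
Classification: node.


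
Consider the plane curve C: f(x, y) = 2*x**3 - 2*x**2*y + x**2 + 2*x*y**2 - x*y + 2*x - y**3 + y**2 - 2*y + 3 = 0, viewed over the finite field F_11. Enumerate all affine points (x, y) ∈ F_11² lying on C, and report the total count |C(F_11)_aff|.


Affine F_11-points: {(1, 8), (2, 5), (3, 1), (3, 8), (3, 9), (4, 9), (7, 3), (7, 9), (8, 2), (9, 5), (9, 6), (9, 8), (10, 0), (10, 5)}; count = 14.

For each of the 121 pairs (x, y) ∈ F_11², evaluate f(x, y) mod 11. Record the zeros.
  x = 0: [0↦3, 1↦1, 2↦6, 3↦1, 4↦2, 5↦3, 6↦9, 7↦3, 8↦1, 9↦8, 10↦7]  zeros at y ∈ ∅
  x = 1: [0↦8, 1↦5, 2↦2, 3↦4, 4↦5, 5↦10, 6↦2, 7↦8, 8↦0, 9↦5, 10↦6]  zeros at y ∈ {8}
  x = 2: [0↦5, 1↦8, 2↦4, 3↦9, 4↦6, 5↦0, 6↦7, 7↦10, 8↦3, 9↦2, 10↦1]  zeros at y ∈ {5}
  x = 3: [0↦6, 1↦0, 2↦2, 3↦6, 4↦6, 5↦7, 6↦3, 7↦10, 8↦0, 9↦0, 10↦4]  zeros at y ∈ {1, 8, 9}
  x = 4: [0↦1, 1↦4, 2↦8, 3↦7, 4↦6, 5↦10, 6↦2, 7↦9, 8↦3, 9↦0, 10↦5]  zeros at y ∈ {9}
  x = 5: [0↦2, 1↦10, 2↦1, 3↦2, 4↦7, 5↦10, 6↦5, 7↦8, 8↦2, 9↦3, 10↦5]  zeros at y ∈ ∅
  x = 6: [0↦10, 1↦8, 2↦4, 3↦3, 4↦10, 5↦8, 6↦2, 7↦8, 8↦9, 9↦10, 10↦5]  zeros at y ∈ ∅
  x = 7: [0↦4, 1↦10, 2↦7, 3↦0, 4↦5, 5↦5, 6↦5, 7↦10, 8↦3, 9↦0, 10↦6]  zeros at y ∈ {3, 9}
  x = 8: [0↦7, 1↦6, 2↦0, 3↦5, 4↦4, 5↦2, 6↦4, 7↦4, 8↦7, 9↦7, 10↦9]  zeros at y ∈ {2}
  x = 9: [0↦9, 1↦8, 2↦6, 3↦8, 4↦8, 5↦0, 6↦0, 7↦2, 8↦0, 9↦10, 10↦4]  zeros at y ∈ {5, 6, 8}
  x = 10: [0↦0, 1↦6, 2↦4, 3↦10, 4↦7, 5↦0, 6↦5, 7↦5, 8↦5, 9↦10, 10↦3]  zeros at y ∈ {0, 5}
Collecting zeros: affine points = {(1, 8), (2, 5), (3, 1), (3, 8), (3, 9), (4, 9), (7, 3), (7, 9), (8, 2), (9, 5), (9, 6), (9, 8), (10, 0), (10, 5)}.
Total count |C(F_11)_aff| = 14.


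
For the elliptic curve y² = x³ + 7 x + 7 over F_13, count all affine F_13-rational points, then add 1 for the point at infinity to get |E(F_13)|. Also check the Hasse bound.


Affine points = {(2, 4), (2, 9), (3, 4), (3, 9), (7, 3), (7, 10), (8, 4), (8, 9), (12, 5), (12, 8)}; affine count = 10; |E(F_13)| = 11.

Discriminant check: Δ ∝ 4a³ + 27b² = 4·7³ + 27·7² = 4·343 + 27·49 ≡ 4 (mod 13). Nonzero ⇒ E is nonsingular.
For each x ∈ F_13, compute rhs = x³ + 7·x + 7 mod 13, then count y ∈ F_13 with y² ≡ rhs.
  x = 0: rhs = 7, matching y values: none (0 points).
  x = 1: rhs = 2, matching y values: none (0 points).
  x = 2: rhs = 3, matching y values: 4, 9 (2 points).
  x = 3: rhs = 3, matching y values: 4, 9 (2 points).
  x = 4: rhs = 8, matching y values: none (0 points).
  x = 5: rhs = 11, matching y values: none (0 points).
  x = 6: rhs = 5, matching y values: none (0 points).
  x = 7: rhs = 9, matching y values: 3, 10 (2 points).
  x = 8: rhs = 3, matching y values: 4, 9 (2 points).
  x = 9: rhs = 6, matching y values: none (0 points).
  x = 10: rhs = 11, matching y values: none (0 points).
  x = 11: rhs = 11, matching y values: none (0 points).
  x = 12: rhs = 12, matching y values: 5, 8 (2 points).
Total affine count: 10.
Full point count |E(F_13)| = 10 + 1 = 11.
Hasse bound: |11 − (13+1)| = |-3| = 3 ≤ 2√13 ≈ 7.2111 ✓.


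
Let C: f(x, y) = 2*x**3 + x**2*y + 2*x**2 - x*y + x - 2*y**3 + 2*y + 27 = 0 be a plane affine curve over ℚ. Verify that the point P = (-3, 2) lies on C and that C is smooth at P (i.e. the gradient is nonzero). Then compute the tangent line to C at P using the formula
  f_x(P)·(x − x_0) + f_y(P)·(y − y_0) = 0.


Tangent line at P: 29*x - 10*y + 107 = 0.

Step 1: f(-3, 2) = 0, so P lies on C.
Step 2: partial derivatives
  f_x(x, y) = 6*x**2 + 2*x*y + 4*x - y + 1, f_y(x, y) = x**2 - x - 6*y**2 + 2.
  f_x(P) = 29, f_y(P) = -10 (gradient nonzero, so P is smooth).
Step 3: tangent line at P: 29·(x − -3) + -10·(y − 2) = 0.
Expanding: 29*x - 10*y + 107 = 0.


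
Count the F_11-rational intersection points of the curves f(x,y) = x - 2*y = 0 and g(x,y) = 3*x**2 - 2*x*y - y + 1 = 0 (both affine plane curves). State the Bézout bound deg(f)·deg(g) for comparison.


Common zeros: ∅; count = 0; Bézout bound = 2.

deg(f) = 1, deg(g) = 2, so Bézout bound = 2.
Scan x ∈ F_11. For each x, list the y ∈ F_11 with f(x, y) ≡ 0 and those with g(x, y) ≡ 0 (mod 11); the common zeros in that column are the intersection.
  x = 0: f ≡ 0 at y ∈ {0}; g ≡ 0 at y ∈ {1}; common: ∅.
  x = 1: f ≡ 0 at y ∈ {6}; g ≡ 0 at y ∈ {5}; common: ∅.
  x = 2: f ≡ 0 at y ∈ {1}; g ≡ 0 at y ∈ {7}; common: ∅.
  x = 3: f ≡ 0 at y ∈ {7}; g ≡ 0 at y ∈ {4}; common: ∅.
  x = 4: f ≡ 0 at y ∈ {2}; g ≡ 0 at y ∈ {3}; common: ∅.
  x = 5: f ≡ 0 at y ∈ {8}; g ≡ 0 at y ∈ ∅; common: ∅.
  x = 6: f ≡ 0 at y ∈ {3}; g ≡ 0 at y ∈ {5}; common: ∅.
  x = 7: f ≡ 0 at y ∈ {9}; g ≡ 0 at y ∈ {4}; common: ∅.
  x = 8: f ≡ 0 at y ∈ {4}; g ≡ 0 at y ∈ {1}; common: ∅.
  x = 9: f ≡ 0 at y ∈ {10}; g ≡ 0 at y ∈ {3}; common: ∅.
  x = 10: f ≡ 0 at y ∈ {5}; g ≡ 0 at y ∈ {7}; common: ∅.
Collecting: common zeros = ∅, so the count is 0.
Comparison with the Bézout bound: 0 ≤ 2 = deg(f)·deg(g), as expected for curves with no common component (the affine F_11-count falls short of the bound because intersections may lie at infinity, over extension fields, or carry multiplicity).


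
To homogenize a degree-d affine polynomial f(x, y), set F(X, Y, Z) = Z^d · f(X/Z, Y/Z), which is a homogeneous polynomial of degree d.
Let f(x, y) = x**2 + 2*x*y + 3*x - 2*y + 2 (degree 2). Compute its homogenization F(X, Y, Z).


F(X, Y, Z) = X**2 + 2*X*Y + 3*X*Z - 2*Y*Z + 2*Z**2

deg(f) = 2.
Substitute x = X/Z, y = Y/Z into f, then multiply by Z^2.
  monomial 1·x^2·y^0 ↦ 1·X^2·Y^0·Z^0.
  monomial 2·x^1·y^1 ↦ 2·X^1·Y^1·Z^0.
  monomial 3·x^1·y^0 ↦ 3·X^1·Y^0·Z^1.
  monomial -2·x^0·y^1 ↦ -2·X^0·Y^1·Z^1.
  monomial 2·x^0·y^0 ↦ 2·X^0·Y^0·Z^2.
Collecting: F(X, Y, Z) = X**2 + 2*X*Y + 3*X*Z - 2*Y*Z + 2*Z**2.


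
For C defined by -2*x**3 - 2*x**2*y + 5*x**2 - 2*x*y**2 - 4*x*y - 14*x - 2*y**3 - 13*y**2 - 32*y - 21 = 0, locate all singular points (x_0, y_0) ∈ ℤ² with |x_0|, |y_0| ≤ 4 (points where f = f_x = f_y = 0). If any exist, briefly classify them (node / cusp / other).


Singular points: {(2, -3)}; classification: node.

Compute partial derivatives:
  f_x = -6*x**2 - 4*x*y + 10*x - 2*y**2 - 4*y - 14.
  f_y = -2*x**2 - 4*x*y - 4*x - 6*y**2 - 26*y - 32.
Scan x_0 ∈ {−4, ..., 4}. For each x_0, f_y(x_0, y) is a polynomial in y; find its integer roots y ∈ {−4, ..., 4}, then test f_x and f at those candidates.
  x = -4: f_y(-4, y) = -6*y**2 - 10*y - 48; no integer root y with |y| ≤ 4.
  x = -3: f_y(-3, y) = -6*y**2 - 14*y - 38; no integer root y with |y| ≤ 4.
  x = -2: f_y(-2, y) = -6*y**2 - 18*y - 32; no integer root y with |y| ≤ 4.
  x = -1: f_y(-1, y) = -6*y**2 - 22*y - 30; no integer root y with |y| ≤ 4.
  x = 0: f_y(0, y) = -6*y**2 - 26*y - 32; no integer root y with |y| ≤ 4.
  x = 1: f_y(1, y) = -6*y**2 - 30*y - 38; no integer root y with |y| ≤ 4.
  x = 2: f_y(2, y) = -6*y**2 - 34*y - 48; vanishes at y ∈ {-3}. (2, -3): f_x = 0, f = 0 — SINGULAR.
  x = 3: f_y(3, y) = -6*y**2 - 38*y - 62; no integer root y with |y| ≤ 4.
  x = 4: f_y(4, y) = -6*y**2 - 42*y - 80; no integer root y with |y| ≤ 4.
Only singular point on the grid: (2, -3).
Classify: substitute x = 2 + u, y = -3 + v and expand: f = -2*u**3 - 2*u**2*v - u**2 - 2*u*v**2 - 2*v**3 + v**2.
No constant or linear terms (consistent with a singular point). Quadratic part: -u**2 + v**2. Cubic part: -2*u**3 - 2*u**2*v - 2*u*v**2 - 2*v**3.
The quadratic part v**2 - u**2 = (v − u)(v + u) splits into two distinct linear factors, so there are two distinct tangent lines y − -3 = ±(x − 2) — this is a node (ordinary double point).
Classification: node.
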